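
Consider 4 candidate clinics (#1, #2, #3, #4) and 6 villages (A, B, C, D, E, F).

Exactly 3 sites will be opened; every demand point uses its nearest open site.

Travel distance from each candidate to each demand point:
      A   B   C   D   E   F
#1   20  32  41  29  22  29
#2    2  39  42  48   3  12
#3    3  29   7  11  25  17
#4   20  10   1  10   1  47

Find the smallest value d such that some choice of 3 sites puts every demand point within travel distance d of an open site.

12

Open {#1, #2, #4}.
  Farthest demand point is F at travel distance 12 (to #2); all others are ≤ 12.
With {#2, #3, #4} the worst case is 12.
With {#1, #3, #4} the worst case is 17.
No size-3 selection achieves below 12.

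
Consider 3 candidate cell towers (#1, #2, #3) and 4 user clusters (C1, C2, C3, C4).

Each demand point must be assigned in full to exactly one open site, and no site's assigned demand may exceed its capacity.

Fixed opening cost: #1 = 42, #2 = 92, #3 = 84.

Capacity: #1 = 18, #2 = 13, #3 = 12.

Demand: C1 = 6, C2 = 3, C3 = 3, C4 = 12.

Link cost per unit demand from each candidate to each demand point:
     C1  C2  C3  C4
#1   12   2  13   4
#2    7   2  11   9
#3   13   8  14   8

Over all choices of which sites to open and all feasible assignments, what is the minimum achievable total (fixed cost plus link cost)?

263

Open {#1, #2}; cheapest assignment that respects the capacities:
  #1 (cap 18, load 15): C2, C4 — cost 3×2 + 12×4 = 54
  #2 (cap 13, load 9): C1, C3 — cost 6×7 + 3×11 = 75
  Shipping 129, fixed 134 → total 263.
  Any other capacity-feasible assignment to {#1, #2} ships for at least 129.
Compare {#1, #3}: its best feasible assignment gives total 297.
Compare {#1, #2, #3}: its best feasible assignment gives total 347.
Every other set of open sites that can feasibly serve all demand totals ≥ 297 even under its best assignment. Minimum: 263.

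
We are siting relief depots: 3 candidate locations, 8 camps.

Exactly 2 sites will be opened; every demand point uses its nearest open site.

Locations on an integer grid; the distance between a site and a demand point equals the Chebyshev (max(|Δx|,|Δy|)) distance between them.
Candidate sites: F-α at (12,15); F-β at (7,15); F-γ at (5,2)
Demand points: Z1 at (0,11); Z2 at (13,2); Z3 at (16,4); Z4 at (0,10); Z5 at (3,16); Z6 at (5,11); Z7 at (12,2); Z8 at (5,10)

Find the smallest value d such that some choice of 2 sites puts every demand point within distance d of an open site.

11

Open {F-α, F-γ}.
  Farthest demand point is Z3 at distance 11 (to F-α); all others are ≤ 11.
With {F-β, F-γ} the worst case is 11.
With {F-α, F-β} the worst case is 13.
No size-2 selection achieves below 11.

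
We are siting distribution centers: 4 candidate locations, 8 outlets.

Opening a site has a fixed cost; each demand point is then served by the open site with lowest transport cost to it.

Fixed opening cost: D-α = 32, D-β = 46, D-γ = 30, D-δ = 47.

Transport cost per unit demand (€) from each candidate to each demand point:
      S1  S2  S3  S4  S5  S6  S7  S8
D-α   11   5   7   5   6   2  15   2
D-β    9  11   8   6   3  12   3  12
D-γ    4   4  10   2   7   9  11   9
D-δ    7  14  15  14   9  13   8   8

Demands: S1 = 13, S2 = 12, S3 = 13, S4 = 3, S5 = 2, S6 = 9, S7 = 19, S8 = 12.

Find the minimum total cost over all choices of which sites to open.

410

Open {D-α, D-β, D-γ}: assign each demand point to its cheapest open site.
  S1→D-γ 13×4=52, S2→D-γ 12×4=48, S3→D-α 13×7=91, S4→D-γ 3×2=6, S5→D-β 2×3=6, S6→D-α 9×2=18, S7→D-β 19×3=57, S8→D-α 12×2=24
  transport cost 302, fixed 108 → total 410.
Compare {D-α, D-β, D-γ, D-δ}: transport cost 302 + fixed 155 = 457.
Compare {D-α, D-β}: transport cost 388 + fixed 78 = 466.
Compare {D-α, D-β, D-δ}: transport cost 362 + fixed 125 = 487.
All other subsets cost ≥ 457. Minimum total cost: 410.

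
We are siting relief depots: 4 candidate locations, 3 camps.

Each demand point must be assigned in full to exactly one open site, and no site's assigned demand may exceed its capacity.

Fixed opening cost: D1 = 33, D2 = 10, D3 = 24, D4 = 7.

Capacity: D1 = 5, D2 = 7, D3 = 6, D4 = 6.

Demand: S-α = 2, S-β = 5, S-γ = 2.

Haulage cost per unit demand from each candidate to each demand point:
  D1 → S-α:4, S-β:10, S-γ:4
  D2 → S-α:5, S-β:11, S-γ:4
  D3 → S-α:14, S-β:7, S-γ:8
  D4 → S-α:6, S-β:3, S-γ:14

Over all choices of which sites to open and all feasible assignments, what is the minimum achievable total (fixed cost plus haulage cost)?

Open {D2, D4}; cheapest assignment that respects the capacities:
  D2 (cap 7, load 4): S-α, S-γ — cost 2×5 + 2×4 = 18
  D4 (cap 6, load 5): S-β — cost 5×3 = 15
  Shipping 33, fixed 17 → total 50.
  Any other capacity-feasible assignment to {D2, D4} ships for at least 33.
Compare {D1, D4}: its best feasible assignment gives total 71.
Compare {D2, D3, D4}: its best feasible assignment gives total 74.
Every other set of open sites that can feasibly serve all demand totals ≥ 71 even under its best assignment. Minimum: 50.

50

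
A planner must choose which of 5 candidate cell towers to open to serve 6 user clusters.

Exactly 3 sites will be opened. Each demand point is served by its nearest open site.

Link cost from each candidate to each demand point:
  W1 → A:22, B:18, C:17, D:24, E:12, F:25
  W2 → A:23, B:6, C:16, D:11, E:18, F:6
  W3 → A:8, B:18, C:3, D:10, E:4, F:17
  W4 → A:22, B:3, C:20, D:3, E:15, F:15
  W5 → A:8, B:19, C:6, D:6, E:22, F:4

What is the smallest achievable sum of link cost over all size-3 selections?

Open {W3, W4, W5}.
  A→W3 8, B→W4 3, C→W3 3, D→W4 3, E→W3 4, F→W5 4  ⇒ total 25.
Compare {W2, W3, W4}: total 27.
Compare {W2, W3, W5}: total 31.
No size-3 selection does better; minimum is 25.

25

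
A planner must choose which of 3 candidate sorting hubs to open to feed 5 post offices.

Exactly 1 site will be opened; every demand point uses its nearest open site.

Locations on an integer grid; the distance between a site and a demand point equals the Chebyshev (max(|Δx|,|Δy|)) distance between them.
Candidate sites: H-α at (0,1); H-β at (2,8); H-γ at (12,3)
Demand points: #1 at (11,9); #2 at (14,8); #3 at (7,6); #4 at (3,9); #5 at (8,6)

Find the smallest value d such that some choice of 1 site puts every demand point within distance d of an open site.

Open {H-γ}.
  Farthest demand point is #4 at distance 9 (to H-γ); all others are ≤ 9.
With {H-β} the worst case is 12.
With {H-α} the worst case is 14.
No size-1 selection achieves below 9.

9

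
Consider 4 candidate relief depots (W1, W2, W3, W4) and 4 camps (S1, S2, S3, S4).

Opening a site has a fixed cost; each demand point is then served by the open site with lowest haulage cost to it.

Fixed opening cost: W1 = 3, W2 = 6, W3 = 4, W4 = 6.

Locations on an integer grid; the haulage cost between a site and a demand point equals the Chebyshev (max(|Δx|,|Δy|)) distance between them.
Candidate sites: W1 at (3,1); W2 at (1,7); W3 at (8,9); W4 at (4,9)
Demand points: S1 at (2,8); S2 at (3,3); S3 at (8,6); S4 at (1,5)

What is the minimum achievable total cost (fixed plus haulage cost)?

Open {W1, W2}: assign each demand point to its cheapest open site.
  S1→W2 1, S2→W1 2, S3→W1 5, S4→W2 2
  haulage cost 10, fixed 9 → total 19.
Compare {W2}: haulage cost 14 + fixed 6 = 20.
Compare {W2, W3}: haulage cost 10 + fixed 10 = 20.
Compare {W1}: haulage cost 18 + fixed 3 = 21.
All other subsets cost ≥ 20. Minimum total cost: 19.

19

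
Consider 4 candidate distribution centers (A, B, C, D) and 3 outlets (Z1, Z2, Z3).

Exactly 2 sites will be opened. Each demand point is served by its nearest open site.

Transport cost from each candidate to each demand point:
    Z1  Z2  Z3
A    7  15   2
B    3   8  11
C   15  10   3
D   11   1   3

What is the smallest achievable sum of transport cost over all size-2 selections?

Open {B, D}.
  Z1→B 3, Z2→D 1, Z3→D 3  ⇒ total 7.
Compare {A, D}: total 10.
Compare {A, B}: total 13.
No size-2 selection does better; minimum is 7.

7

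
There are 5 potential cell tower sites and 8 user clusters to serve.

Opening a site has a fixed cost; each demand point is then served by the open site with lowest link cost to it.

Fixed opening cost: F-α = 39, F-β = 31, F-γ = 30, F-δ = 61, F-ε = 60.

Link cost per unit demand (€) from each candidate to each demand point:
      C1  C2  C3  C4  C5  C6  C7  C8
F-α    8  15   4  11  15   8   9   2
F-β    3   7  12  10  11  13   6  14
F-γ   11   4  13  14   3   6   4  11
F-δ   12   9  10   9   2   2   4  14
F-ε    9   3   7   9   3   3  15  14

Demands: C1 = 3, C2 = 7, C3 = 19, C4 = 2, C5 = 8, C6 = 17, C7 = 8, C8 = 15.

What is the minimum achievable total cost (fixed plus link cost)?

Open {F-α, F-γ, F-δ}: assign each demand point to its cheapest open site.
  C1→F-α 3×8=24, C2→F-γ 7×4=28, C3→F-α 19×4=76, C4→F-δ 2×9=18, C5→F-δ 8×2=16, C6→F-δ 17×2=34, C7→F-γ 8×4=32, C8→F-α 15×2=30
  link cost 258, fixed 130 → total 388.
Compare {F-α, F-δ}: link cost 293 + fixed 100 = 393.
Compare {F-α, F-β, F-δ}: link cost 264 + fixed 131 = 395.
Compare {F-α, F-β, F-γ, F-δ}: link cost 243 + fixed 161 = 404.
All other subsets cost ≥ 393. Minimum total cost: 388.

388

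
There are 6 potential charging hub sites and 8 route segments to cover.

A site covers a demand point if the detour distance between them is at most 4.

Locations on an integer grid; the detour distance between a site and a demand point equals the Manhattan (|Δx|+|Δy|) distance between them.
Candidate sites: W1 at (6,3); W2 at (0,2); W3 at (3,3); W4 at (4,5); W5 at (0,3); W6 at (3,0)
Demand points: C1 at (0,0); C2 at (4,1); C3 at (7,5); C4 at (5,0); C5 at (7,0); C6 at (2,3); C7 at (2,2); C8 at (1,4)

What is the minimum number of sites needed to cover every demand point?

Coverage sets (demand points within 4 of each site):
  W1: {C2, C3, C4, C5, C6}
  W2: {C1, C6, C7, C8}
  W3: {C2, C6, C7, C8}
  W4: {C2, C3, C6, C8}
  W5: {C1, C6, C7, C8}
  W6: {C1, C2, C4, C5, C6, C7}
No single site covers all 8 demand points.
But {W1, W2} covers everything, so the minimum is 2.

2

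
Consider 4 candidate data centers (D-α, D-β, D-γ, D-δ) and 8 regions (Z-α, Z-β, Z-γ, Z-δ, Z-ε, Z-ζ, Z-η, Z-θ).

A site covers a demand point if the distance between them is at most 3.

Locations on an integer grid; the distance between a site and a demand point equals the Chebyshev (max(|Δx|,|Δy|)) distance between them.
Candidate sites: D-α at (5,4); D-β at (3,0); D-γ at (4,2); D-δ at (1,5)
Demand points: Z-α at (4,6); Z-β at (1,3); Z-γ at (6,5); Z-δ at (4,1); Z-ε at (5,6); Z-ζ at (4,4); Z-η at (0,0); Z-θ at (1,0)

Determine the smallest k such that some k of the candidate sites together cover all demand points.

Coverage sets (demand points within 3 of each site):
  D-α: {Z-α, Z-γ, Z-δ, Z-ε, Z-ζ}
  D-β: {Z-β, Z-δ, Z-η, Z-θ}
  D-γ: {Z-β, Z-γ, Z-δ, Z-ζ, Z-θ}
  D-δ: {Z-α, Z-β, Z-ζ}
No single site covers all 8 demand points.
But {D-α, D-β} covers everything, so the minimum is 2.

2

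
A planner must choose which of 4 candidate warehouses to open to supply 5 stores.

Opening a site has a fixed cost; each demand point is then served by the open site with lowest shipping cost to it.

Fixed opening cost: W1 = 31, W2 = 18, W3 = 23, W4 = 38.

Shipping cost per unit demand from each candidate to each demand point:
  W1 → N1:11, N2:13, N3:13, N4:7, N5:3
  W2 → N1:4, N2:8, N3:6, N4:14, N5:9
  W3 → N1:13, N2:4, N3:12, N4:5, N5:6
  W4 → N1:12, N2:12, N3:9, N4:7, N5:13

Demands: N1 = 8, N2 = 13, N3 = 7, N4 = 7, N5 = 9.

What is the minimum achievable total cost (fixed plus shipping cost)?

256

Open {W2, W3}: assign each demand point to its cheapest open site.
  N1→W2 8×4=32, N2→W3 13×4=52, N3→W2 7×6=42, N4→W3 7×5=35, N5→W3 9×6=54
  shipping cost 215, fixed 41 → total 256.
Compare {W1, W2, W3}: shipping cost 188 + fixed 72 = 260.
Compare {W2, W3, W4}: shipping cost 215 + fixed 79 = 294.
Compare {W1, W2, W3, W4}: shipping cost 188 + fixed 110 = 298.
All other subsets cost ≥ 260. Minimum total cost: 256.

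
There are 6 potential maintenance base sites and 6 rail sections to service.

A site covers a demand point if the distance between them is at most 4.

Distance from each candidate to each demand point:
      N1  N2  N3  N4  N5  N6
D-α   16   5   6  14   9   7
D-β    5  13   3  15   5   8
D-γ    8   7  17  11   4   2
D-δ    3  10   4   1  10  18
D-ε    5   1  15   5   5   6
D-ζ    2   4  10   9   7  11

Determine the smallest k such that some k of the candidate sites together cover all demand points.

3

Coverage sets (demand points within 4 of each site):
  D-α: {}
  D-β: {N3}
  D-γ: {N5, N6}
  D-δ: {N1, N3, N4}
  D-ε: {N2}
  D-ζ: {N1, N2}
No 2 sites suffice: every size-2 union leaves at least one demand point uncovered.
But {D-γ, D-δ, D-ε} covers everything, so the minimum is 3.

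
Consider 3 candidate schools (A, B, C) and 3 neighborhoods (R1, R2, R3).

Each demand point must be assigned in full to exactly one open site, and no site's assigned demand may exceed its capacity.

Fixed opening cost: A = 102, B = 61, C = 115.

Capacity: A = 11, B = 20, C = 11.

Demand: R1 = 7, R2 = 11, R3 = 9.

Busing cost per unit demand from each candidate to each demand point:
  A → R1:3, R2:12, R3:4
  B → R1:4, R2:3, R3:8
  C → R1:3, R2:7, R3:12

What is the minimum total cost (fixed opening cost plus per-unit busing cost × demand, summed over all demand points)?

260

Open {A, B}; cheapest assignment that respects the capacities:
  A (cap 11, load 9): R3 — cost 9×4 = 36
  B (cap 20, load 18): R1, R2 — cost 7×4 + 11×3 = 61
  Shipping 97, fixed 163 → total 260.
  Any other capacity-feasible assignment to {A, B} ships for at least 97.
Compare {B, C}: its best feasible assignment gives total 302.
Compare {A, B, C}: its best feasible assignment gives total 368.
Every other set of open sites that can feasibly serve all demand totals ≥ 302 even under its best assignment. Minimum: 260.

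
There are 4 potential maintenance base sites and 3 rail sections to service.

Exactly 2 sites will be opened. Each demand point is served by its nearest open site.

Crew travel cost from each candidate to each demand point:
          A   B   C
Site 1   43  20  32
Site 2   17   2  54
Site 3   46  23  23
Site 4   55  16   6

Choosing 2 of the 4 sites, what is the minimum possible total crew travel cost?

25

Open {Site 2, Site 4}.
  A→Site 2 17, B→Site 2 2, C→Site 4 6  ⇒ total 25.
Compare {Site 2, Site 3}: total 42.
Compare {Site 1, Site 2}: total 51.
No size-2 selection does better; minimum is 25.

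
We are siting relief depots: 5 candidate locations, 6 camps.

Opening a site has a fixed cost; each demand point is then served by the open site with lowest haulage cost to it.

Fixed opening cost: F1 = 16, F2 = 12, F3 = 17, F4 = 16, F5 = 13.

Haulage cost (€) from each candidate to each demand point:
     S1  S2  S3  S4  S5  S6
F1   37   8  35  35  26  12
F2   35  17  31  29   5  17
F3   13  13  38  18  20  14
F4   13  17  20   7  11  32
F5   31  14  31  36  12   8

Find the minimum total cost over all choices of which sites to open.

102

Open {F4, F5}: assign each demand point to its cheapest open site.
  S1→F4 13, S2→F5 14, S3→F4 20, S4→F4 7, S5→F4 11, S6→F5 8
  haulage cost 73, fixed 29 → total 102.
Compare {F1, F4}: haulage cost 71 + fixed 32 = 103.
Compare {F2, F4}: haulage cost 79 + fixed 28 = 107.
Compare {F2, F4, F5}: haulage cost 67 + fixed 41 = 108.
All other subsets cost ≥ 103. Minimum total cost: 102.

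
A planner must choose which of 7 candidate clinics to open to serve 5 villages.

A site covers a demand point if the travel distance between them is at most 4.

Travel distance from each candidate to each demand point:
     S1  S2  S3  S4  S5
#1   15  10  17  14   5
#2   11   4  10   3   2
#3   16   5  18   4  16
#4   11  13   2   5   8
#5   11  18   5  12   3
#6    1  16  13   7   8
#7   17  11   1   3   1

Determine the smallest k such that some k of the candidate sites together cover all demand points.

3

Coverage sets (demand points within 4 of each site):
  #1: {}
  #2: {S2, S4, S5}
  #3: {S4}
  #4: {S3}
  #5: {S5}
  #6: {S1}
  #7: {S3, S4, S5}
No 2 sites suffice: every size-2 union leaves at least one demand point uncovered.
But {#2, #4, #6} covers everything, so the minimum is 3.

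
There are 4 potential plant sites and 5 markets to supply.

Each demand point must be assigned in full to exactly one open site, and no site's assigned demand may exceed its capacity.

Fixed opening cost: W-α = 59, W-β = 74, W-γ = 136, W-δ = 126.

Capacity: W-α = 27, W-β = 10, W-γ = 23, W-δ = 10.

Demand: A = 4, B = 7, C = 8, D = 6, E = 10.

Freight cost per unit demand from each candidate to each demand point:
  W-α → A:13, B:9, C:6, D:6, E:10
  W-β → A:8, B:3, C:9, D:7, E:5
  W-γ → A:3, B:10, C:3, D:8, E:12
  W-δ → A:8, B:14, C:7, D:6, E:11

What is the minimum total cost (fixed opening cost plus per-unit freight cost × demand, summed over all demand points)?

Open {W-α, W-β}; cheapest assignment that respects the capacities:
  W-α (cap 27, load 25): A, B, C, D — cost 4×13 + 7×9 + 8×6 + 6×6 = 199
  W-β (cap 10, load 10): E — cost 10×5 = 50
  Shipping 249, fixed 133 → total 382.
  Any other capacity-feasible assignment to {W-α, W-β} ships for at least 249.
Compare {W-α, W-γ}: its best feasible assignment gives total 430.
Compare {W-α, W-β, W-γ}: its best feasible assignment gives total 454.
Every other set of open sites that can feasibly serve all demand totals ≥ 430 even under its best assignment. Minimum: 382.

382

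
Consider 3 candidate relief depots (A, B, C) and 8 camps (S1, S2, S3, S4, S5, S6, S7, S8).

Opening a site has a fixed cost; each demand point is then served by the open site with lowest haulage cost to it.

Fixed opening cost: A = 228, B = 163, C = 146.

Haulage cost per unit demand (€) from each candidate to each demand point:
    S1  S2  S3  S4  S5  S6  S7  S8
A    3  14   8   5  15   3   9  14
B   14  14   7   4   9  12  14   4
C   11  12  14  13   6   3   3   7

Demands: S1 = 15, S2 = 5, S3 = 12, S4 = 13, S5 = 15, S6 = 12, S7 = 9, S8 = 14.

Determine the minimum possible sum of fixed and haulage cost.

879

Open {B, C}: assign each demand point to its cheapest open site.
  S1→C 15×11=165, S2→C 5×12=60, S3→B 12×7=84, S4→B 13×4=52, S5→C 15×6=90, S6→C 12×3=36, S7→C 9×3=27, S8→B 14×4=56
  haulage cost 570, fixed 309 → total 879.
Compare {A, C}: haulage cost 517 + fixed 374 = 891.
Compare {A, B}: haulage cost 559 + fixed 391 = 950.
Compare {C}: haulage cost 813 + fixed 146 = 959.
All other subsets cost ≥ 891. Minimum total cost: 879.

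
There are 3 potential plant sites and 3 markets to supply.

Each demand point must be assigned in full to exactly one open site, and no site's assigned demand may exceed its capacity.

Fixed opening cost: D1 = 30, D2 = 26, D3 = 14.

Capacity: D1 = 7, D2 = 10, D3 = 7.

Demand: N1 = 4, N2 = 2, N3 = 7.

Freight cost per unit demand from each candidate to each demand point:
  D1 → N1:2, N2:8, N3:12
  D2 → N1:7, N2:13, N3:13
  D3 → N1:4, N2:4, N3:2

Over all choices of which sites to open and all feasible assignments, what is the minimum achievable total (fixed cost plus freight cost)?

82

Open {D1, D3}; cheapest assignment that respects the capacities:
  D1 (cap 7, load 6): N1, N2 — cost 4×2 + 2×8 = 24
  D3 (cap 7, load 7): N3 — cost 7×2 = 14
  Shipping 38, fixed 44 → total 82.
  Any other capacity-feasible assignment to {D1, D3} ships for at least 38.
Compare {D2, D3}: its best feasible assignment gives total 108.
Compare {D1, D2, D3}: its best feasible assignment gives total 108.
Every other set of open sites that can feasibly serve all demand totals ≥ 108 even under its best assignment. Minimum: 82.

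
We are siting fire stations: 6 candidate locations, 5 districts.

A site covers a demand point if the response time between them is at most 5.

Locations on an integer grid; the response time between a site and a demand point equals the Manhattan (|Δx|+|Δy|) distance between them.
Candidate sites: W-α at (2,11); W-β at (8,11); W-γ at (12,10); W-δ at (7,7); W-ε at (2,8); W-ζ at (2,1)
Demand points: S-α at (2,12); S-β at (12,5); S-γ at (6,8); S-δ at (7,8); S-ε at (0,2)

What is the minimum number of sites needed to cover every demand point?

3

Coverage sets (demand points within 5 of each site):
  W-α: {S-α}
  W-β: {S-γ, S-δ}
  W-γ: {S-β}
  W-δ: {S-γ, S-δ}
  W-ε: {S-α, S-γ, S-δ}
  W-ζ: {S-ε}
No 2 sites suffice: every size-2 union leaves at least one demand point uncovered.
But {W-γ, W-ε, W-ζ} covers everything, so the minimum is 3.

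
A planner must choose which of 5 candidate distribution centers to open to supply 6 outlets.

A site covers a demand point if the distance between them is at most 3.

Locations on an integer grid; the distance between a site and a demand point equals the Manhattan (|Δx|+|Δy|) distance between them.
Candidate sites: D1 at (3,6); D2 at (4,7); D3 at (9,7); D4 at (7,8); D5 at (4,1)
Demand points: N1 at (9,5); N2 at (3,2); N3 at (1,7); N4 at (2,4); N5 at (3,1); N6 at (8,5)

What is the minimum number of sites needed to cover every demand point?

Coverage sets (demand points within 3 of each site):
  D1: {N3, N4}
  D2: {N3}
  D3: {N1, N6}
  D4: {}
  D5: {N2, N5}
No 2 sites suffice: every size-2 union leaves at least one demand point uncovered.
But {D1, D3, D5} covers everything, so the minimum is 3.

3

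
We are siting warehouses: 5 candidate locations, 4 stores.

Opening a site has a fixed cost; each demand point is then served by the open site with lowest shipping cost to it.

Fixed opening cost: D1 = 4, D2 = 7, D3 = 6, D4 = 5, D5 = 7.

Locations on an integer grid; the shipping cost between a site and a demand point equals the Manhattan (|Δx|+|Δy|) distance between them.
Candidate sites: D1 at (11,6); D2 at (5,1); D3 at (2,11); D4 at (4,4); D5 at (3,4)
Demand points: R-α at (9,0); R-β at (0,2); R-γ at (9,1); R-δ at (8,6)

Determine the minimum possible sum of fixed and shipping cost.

29

Open {D1, D2}: assign each demand point to its cheapest open site.
  R-α→D2 5, R-β→D2 6, R-γ→D2 4, R-δ→D1 3
  shipping cost 18, fixed 11 → total 29.
Compare {D2}: shipping cost 23 + fixed 7 = 30.
Compare {D1, D4}: shipping cost 24 + fixed 9 = 33.
Compare {D2, D4}: shipping cost 21 + fixed 12 = 33.
All other subsets cost ≥ 30. Minimum total cost: 29.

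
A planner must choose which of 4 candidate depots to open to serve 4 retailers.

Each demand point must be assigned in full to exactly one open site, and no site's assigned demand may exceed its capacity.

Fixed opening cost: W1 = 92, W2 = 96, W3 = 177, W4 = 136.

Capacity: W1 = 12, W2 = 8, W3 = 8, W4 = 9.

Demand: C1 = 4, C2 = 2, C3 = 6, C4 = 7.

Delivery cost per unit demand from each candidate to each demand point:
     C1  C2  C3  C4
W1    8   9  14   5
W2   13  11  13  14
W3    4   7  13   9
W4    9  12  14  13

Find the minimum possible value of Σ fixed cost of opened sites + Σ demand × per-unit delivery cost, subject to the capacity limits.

Open {W1, W2}; cheapest assignment that respects the capacities:
  W1 (cap 12, load 11): C1, C4 — cost 4×8 + 7×5 = 67
  W2 (cap 8, load 8): C2, C3 — cost 2×11 + 6×13 = 100
  Shipping 167, fixed 188 → total 355.
  Any other capacity-feasible assignment to {W1, W2} ships for at least 167.
Compare {W1, W4}: its best feasible assignment gives total 403.
Compare {W1, W3}: its best feasible assignment gives total 428.
Every other set of open sites that can feasibly serve all demand totals ≥ 403 even under its best assignment. Minimum: 355.

355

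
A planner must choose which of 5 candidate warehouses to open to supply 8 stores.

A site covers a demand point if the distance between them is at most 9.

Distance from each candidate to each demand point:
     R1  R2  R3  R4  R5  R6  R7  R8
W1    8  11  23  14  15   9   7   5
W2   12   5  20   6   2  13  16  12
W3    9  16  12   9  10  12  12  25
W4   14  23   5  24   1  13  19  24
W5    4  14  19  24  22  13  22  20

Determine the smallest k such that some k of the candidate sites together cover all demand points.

Coverage sets (demand points within 9 of each site):
  W1: {R1, R6, R7, R8}
  W2: {R2, R4, R5}
  W3: {R1, R4}
  W4: {R3, R5}
  W5: {R1}
No 2 sites suffice: every size-2 union leaves at least one demand point uncovered.
But {W1, W2, W4} covers everything, so the minimum is 3.

3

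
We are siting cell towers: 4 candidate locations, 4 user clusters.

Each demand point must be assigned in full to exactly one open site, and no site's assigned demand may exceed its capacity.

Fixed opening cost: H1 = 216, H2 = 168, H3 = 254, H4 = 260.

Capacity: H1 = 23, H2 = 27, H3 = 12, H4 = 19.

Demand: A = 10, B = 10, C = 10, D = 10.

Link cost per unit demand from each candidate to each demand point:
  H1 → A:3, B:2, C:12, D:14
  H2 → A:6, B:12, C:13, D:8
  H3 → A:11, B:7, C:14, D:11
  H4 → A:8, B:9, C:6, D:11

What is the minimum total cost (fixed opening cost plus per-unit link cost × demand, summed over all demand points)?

644

Open {H1, H2}; cheapest assignment that respects the capacities:
  H1 (cap 23, load 20): A, B — cost 10×3 + 10×2 = 50
  H2 (cap 27, load 20): C, D — cost 10×13 + 10×8 = 210
  Shipping 260, fixed 384 → total 644.
  Any other capacity-feasible assignment to {H1, H2} ships for at least 260.
Compare {H1, H2, H4}: its best feasible assignment gives total 834.
Compare {H1, H2, H3}: its best feasible assignment gives total 898.
Every other set of open sites that can feasibly serve all demand totals ≥ 834 even under its best assignment. Minimum: 644.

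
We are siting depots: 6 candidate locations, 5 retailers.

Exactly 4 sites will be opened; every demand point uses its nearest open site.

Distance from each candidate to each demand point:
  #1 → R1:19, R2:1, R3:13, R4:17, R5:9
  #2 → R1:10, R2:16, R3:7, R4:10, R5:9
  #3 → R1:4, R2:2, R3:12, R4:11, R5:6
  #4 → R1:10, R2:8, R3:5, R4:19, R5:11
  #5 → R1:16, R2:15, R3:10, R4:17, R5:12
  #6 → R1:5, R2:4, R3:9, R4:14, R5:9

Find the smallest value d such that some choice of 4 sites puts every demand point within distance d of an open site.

10

Open {#1, #2, #3, #4}.
  Farthest demand point is R4 at distance 10 (to #2); all others are ≤ 10.
With {#1, #2, #3, #5} the worst case is 10.
With {#1, #2, #3, #6} the worst case is 10.
No size-4 selection achieves below 10.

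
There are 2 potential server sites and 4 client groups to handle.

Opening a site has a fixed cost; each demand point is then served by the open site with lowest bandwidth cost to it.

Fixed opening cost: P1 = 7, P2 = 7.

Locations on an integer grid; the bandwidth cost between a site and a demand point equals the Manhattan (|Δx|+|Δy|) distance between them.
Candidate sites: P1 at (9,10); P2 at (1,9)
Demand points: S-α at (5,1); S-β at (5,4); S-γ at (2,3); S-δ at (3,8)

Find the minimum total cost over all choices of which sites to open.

38

Open {P2}: assign each demand point to its cheapest open site.
  S-α→P2 12, S-β→P2 9, S-γ→P2 7, S-δ→P2 3
  bandwidth cost 31, fixed 7 → total 38.
Compare {P1, P2}: bandwidth cost 31 + fixed 14 = 45.
Compare {P1}: bandwidth cost 45 + fixed 7 = 52.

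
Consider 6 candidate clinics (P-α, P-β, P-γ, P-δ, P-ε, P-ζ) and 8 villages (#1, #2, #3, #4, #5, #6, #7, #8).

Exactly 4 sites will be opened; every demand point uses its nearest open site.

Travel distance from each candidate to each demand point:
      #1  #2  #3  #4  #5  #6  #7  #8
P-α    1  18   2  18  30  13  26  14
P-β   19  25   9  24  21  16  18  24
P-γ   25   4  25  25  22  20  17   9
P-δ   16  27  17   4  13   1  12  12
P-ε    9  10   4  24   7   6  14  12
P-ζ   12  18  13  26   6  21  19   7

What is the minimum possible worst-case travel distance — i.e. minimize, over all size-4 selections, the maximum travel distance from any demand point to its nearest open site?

Open {P-α, P-β, P-δ, P-ε}.
  Farthest demand point is #7 at travel distance 12 (to P-δ); all others are ≤ 12.
With {P-α, P-γ, P-δ, P-ε} the worst case is 12.
With {P-α, P-γ, P-δ, P-ζ} the worst case is 12.
No size-4 selection achieves below 12.

12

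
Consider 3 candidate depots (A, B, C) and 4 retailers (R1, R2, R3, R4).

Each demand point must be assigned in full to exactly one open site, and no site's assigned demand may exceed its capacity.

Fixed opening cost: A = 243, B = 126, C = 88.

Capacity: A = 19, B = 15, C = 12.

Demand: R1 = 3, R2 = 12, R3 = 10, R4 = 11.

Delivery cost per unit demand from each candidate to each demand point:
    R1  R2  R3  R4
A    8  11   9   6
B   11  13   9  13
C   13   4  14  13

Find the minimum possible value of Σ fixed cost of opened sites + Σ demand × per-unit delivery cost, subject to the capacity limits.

Open {A, B, C}; cheapest assignment that respects the capacities:
  A (cap 19, load 14): R1, R4 — cost 3×8 + 11×6 = 90
  B (cap 15, load 10): R3 — cost 10×9 = 90
  C (cap 12, load 12): R2 — cost 12×4 = 48
  Shipping 228, fixed 457 → total 685.
  Any other capacity-feasible assignment to {A, B, C} ships for at least 228.
Total demand is 36 and no other set of sites has combined capacity ≥ 36, so {A, B, C} is the only feasible choice of open sites. Minimum: 685.

685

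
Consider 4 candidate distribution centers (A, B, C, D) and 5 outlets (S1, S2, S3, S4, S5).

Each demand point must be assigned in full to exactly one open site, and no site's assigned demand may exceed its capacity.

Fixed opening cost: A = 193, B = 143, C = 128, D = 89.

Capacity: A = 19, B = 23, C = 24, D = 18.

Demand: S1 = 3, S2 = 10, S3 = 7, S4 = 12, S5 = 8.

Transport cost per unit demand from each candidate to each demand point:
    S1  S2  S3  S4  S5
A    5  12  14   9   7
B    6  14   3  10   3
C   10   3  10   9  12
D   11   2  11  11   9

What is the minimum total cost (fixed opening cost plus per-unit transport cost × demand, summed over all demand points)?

472

Open {B, C}; cheapest assignment that respects the capacities:
  B (cap 23, load 18): S1, S3, S5 — cost 3×6 + 7×3 + 8×3 = 63
  C (cap 24, load 22): S2, S4 — cost 10×3 + 12×9 = 138
  Shipping 201, fixed 271 → total 472.
  Any other capacity-feasible assignment to {B, C} ships for at least 201.
Compare {B, D}: its best feasible assignment gives total 483.
Compare {C, D}: its best feasible assignment gives total 517.
Every other set of open sites that can feasibly serve all demand totals ≥ 483 even under its best assignment. Minimum: 472.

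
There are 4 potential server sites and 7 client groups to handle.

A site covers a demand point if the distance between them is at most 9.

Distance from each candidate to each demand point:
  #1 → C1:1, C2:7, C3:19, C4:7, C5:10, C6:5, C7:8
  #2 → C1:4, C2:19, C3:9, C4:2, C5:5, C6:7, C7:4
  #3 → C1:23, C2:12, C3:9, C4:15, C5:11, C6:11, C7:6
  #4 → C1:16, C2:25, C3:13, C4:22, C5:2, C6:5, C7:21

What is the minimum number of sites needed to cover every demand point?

Coverage sets (demand points within 9 of each site):
  #1: {C1, C2, C4, C6, C7}
  #2: {C1, C3, C4, C5, C6, C7}
  #3: {C3, C7}
  #4: {C5, C6}
No single site covers all 7 demand points.
But {#1, #2} covers everything, so the minimum is 2.

2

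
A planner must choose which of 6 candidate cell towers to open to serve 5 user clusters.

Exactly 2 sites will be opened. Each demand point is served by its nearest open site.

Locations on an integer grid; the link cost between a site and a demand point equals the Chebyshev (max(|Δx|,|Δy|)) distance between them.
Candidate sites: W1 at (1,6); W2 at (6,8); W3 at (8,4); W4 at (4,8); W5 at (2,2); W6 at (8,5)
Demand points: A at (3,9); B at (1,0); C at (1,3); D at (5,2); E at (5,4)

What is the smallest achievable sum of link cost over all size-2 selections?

Open {W4, W5}.
  A→W4 1, B→W5 2, C→W5 1, D→W5 3, E→W5 3  ⇒ total 10.
Compare {W1, W5}: total 12.
Compare {W2, W5}: total 12.
No size-2 selection does better; minimum is 10.

10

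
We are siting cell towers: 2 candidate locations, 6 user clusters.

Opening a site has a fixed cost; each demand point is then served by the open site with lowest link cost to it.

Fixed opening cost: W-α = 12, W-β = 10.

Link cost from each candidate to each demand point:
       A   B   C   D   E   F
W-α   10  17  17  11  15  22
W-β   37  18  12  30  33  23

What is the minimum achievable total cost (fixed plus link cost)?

Open {W-α}: assign each demand point to its cheapest open site.
  A→W-α 10, B→W-α 17, C→W-α 17, D→W-α 11, E→W-α 15, F→W-α 22
  link cost 92, fixed 12 → total 104.
Compare {W-α, W-β}: link cost 87 + fixed 22 = 109.
Compare {W-β}: link cost 153 + fixed 10 = 163.

104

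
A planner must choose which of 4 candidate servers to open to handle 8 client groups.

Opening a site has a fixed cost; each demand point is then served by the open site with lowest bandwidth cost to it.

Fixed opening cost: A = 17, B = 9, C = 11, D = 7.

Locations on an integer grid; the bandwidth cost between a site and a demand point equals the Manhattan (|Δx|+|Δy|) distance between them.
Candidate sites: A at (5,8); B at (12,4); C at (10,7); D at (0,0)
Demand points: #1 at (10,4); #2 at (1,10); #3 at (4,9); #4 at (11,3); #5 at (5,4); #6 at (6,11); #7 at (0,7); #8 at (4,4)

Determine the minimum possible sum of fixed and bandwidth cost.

Open {A, B}: assign each demand point to its cheapest open site.
  #1→B 2, #2→A 6, #3→A 2, #4→B 2, #5→A 4, #6→A 4, #7→A 6, #8→A 5
  bandwidth cost 31, fixed 26 → total 57.
Compare {A, C}: bandwidth cost 35 + fixed 28 = 63.
Compare {A}: bandwidth cost 47 + fixed 17 = 64.
Compare {A, B, D}: bandwidth cost 31 + fixed 33 = 64.
All other subsets cost ≥ 63. Minimum total cost: 57.

57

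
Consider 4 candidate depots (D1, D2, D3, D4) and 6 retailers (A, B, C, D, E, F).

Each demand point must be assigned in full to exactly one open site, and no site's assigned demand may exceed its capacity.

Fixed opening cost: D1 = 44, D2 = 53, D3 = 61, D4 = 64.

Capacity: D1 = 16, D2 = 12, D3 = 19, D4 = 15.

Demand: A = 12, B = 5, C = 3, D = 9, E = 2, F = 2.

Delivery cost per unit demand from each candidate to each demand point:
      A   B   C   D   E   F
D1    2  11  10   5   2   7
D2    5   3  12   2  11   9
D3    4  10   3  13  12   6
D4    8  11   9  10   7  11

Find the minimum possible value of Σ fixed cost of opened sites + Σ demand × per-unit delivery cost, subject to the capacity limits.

275

Open {D1, D2, D3}; cheapest assignment that respects the capacities:
  D1 (cap 16, load 14): A, E — cost 12×2 + 2×2 = 28
  D2 (cap 12, load 9): D — cost 9×2 = 18
  D3 (cap 19, load 10): B, C, F — cost 5×10 + 3×3 + 2×6 = 71
  Shipping 117, fixed 158 → total 275.
  Any other capacity-feasible assignment to {D1, D2, D3} ships for at least 117.
Compare {D1, D3}: its best feasible assignment gives total 278.
Compare {D1, D2, D4}: its best feasible assignment gives total 303.
Every other set of open sites that can feasibly serve all demand totals ≥ 278 even under its best assignment. Minimum: 275.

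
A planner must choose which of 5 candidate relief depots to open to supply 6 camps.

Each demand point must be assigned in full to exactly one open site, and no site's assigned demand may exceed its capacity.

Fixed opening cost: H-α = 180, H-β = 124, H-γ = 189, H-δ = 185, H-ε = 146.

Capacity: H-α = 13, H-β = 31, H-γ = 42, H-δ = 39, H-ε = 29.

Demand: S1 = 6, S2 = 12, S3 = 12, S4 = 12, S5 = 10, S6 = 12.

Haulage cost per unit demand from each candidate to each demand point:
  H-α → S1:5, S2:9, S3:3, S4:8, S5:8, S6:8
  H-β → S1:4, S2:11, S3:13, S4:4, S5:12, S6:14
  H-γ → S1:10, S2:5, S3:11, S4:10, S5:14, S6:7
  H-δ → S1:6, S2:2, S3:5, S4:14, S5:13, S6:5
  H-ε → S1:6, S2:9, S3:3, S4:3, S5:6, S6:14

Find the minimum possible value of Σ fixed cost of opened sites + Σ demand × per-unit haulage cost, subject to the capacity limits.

607

Open {H-δ, H-ε}; cheapest assignment that respects the capacities:
  H-δ (cap 39, load 36): S2, S3, S6 — cost 12×2 + 12×5 + 12×5 = 144
  H-ε (cap 29, load 28): S1, S4, S5 — cost 6×6 + 12×3 + 10×6 = 132
  Shipping 276, fixed 331 → total 607.
  Any other capacity-feasible assignment to {H-δ, H-ε} ships for at least 276.
Compare {H-β, H-δ}: its best feasible assignment gives total 645.
Compare {H-β, H-δ, H-ε}: its best feasible assignment gives total 707.
Every other set of open sites that can feasibly serve all demand totals ≥ 645 even under its best assignment. Minimum: 607.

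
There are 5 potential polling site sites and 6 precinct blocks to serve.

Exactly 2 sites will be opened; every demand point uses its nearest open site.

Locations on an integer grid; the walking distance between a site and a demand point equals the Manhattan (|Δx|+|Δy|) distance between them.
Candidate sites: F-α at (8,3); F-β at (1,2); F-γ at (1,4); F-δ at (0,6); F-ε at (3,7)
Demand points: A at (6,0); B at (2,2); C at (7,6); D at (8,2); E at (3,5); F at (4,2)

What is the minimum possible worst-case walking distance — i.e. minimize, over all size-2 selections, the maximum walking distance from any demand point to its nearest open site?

5

Open {F-α, F-β}.
  Farthest demand point is A at walking distance 5 (to F-α); all others are ≤ 5.
With {F-α, F-γ} the worst case is 5.
With {F-α, F-δ} the worst case is 6.
No size-2 selection achieves below 5.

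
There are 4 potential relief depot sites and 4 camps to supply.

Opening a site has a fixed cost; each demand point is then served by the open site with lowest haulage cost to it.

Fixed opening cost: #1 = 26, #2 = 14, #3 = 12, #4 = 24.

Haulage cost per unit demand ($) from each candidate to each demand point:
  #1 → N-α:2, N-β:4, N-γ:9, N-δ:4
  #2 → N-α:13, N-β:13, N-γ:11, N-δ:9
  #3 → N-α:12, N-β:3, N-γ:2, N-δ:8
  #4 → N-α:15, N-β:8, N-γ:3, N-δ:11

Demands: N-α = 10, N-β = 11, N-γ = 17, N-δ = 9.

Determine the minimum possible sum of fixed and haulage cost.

161

Open {#1, #3}: assign each demand point to its cheapest open site.
  N-α→#1 10×2=20, N-β→#3 11×3=33, N-γ→#3 17×2=34, N-δ→#1 9×4=36
  haulage cost 123, fixed 38 → total 161.
Compare {#1, #2, #3}: haulage cost 123 + fixed 52 = 175.
Compare {#1, #3, #4}: haulage cost 123 + fixed 62 = 185.
Compare {#1, #2, #3, #4}: haulage cost 123 + fixed 76 = 199.
All other subsets cost ≥ 175. Minimum total cost: 161.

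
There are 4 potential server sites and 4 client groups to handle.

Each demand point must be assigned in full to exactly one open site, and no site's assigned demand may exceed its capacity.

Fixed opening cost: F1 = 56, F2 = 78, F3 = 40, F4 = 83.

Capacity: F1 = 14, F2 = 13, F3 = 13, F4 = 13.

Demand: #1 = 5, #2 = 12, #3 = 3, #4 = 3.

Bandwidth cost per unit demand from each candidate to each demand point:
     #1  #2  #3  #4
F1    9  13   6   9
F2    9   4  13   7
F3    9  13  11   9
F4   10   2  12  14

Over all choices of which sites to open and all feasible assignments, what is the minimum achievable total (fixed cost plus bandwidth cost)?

252

Open {F3, F4}; cheapest assignment that respects the capacities:
  F3 (cap 13, load 11): #1, #3, #4 — cost 5×9 + 3×11 + 3×9 = 105
  F4 (cap 13, load 12): #2 — cost 12×2 = 24
  Shipping 129, fixed 123 → total 252.
  Any other capacity-feasible assignment to {F3, F4} ships for at least 129.
Compare {F1, F4}: its best feasible assignment gives total 253.
Compare {F2, F3}: its best feasible assignment gives total 271.
Every other set of open sites that can feasibly serve all demand totals ≥ 253 even under its best assignment. Minimum: 252.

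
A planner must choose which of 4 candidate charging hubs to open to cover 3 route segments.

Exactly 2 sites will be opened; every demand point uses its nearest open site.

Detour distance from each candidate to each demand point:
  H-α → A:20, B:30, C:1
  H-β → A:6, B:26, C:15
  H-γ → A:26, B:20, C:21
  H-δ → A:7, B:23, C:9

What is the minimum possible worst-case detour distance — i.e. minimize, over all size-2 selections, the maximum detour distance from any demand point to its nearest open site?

20

Open {H-α, H-γ}.
  Farthest demand point is A at detour distance 20 (to H-α); all others are ≤ 20.
With {H-β, H-γ} the worst case is 20.
With {H-γ, H-δ} the worst case is 20.
No size-2 selection achieves below 20.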